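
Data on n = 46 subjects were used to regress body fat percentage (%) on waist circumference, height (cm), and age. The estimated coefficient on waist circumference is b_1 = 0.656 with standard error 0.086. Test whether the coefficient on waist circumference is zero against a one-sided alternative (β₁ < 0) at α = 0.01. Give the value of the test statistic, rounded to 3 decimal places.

t = 7.628

H₀: β₁ = 0 vs H₁: β₁ < 0.
t = (b_1 − β₁⁰)/SE = 0.656 / 0.086 = 7.628.
df = n − k − 1 = 46 − 3 − 1 = 42.
One-sided p ≈ 1.0000, which is ≥ 0.01, so fail to reject H₀.
The data do not give significant evidence that the true slope on waist circumference is negative, holding the other predictors fixed.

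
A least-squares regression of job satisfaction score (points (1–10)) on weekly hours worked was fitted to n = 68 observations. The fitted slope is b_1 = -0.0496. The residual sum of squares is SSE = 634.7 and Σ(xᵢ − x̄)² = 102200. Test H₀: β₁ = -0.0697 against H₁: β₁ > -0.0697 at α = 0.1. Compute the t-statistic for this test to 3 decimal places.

t = 2.072

MSE = SSE/(n − 2) = 634.7/66 = 9.61667.
SE(b_1) = √(MSE/Sₓₓ) = √(9.61667/102200) = 0.00970034.
t = (-0.0496 − (-0.0697)) / 0.00970034 = 2.072.
df = n − 2 = 66.
One-sided p ≈ 0.0211, which is < 0.1, so reject H₀.
There is evidence that the true slope on weekly hours worked exceeds -0.0697 points (1–10) per unit.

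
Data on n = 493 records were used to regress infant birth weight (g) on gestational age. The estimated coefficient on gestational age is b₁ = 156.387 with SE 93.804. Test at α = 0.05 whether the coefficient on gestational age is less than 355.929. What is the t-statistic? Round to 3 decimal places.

t = -2.127

H₀: β₁ = 355.929 vs H₁: β₁ < 355.929.
t = (b₁ − β₁⁰)/SE = (156.387 − 355.929) / 93.804 = -2.127.
df = n − 2 = 493 − 2 = 491.
One-sided p ≈ 0.0169, which is < 0.05, so reject H₀.
There is evidence that the true slope on gestational age is below 355.929 g per unit.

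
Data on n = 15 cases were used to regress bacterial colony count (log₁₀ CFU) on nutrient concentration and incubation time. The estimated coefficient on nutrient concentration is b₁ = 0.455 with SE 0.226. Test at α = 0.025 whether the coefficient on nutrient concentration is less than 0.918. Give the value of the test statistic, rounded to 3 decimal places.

H₀: β₁ = 0.918 vs H₁: β₁ < 0.918.
t = (b₁ − β₁⁰)/SE = (0.455 − 0.918) / 0.226 = -2.049.
df = n − k − 1 = 15 − 2 − 1 = 12.
One-sided p ≈ 0.0315, which is ≥ 0.025, so fail to reject H₀.
The data do not give significant evidence that the true slope on nutrient concentration is below 0.918 log₁₀ CFU per unit, holding the other predictors fixed.

t = -2.049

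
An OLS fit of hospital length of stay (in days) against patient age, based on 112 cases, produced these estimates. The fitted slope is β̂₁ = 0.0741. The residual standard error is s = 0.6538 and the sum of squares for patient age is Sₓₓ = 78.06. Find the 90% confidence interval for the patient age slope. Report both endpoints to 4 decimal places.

SE(β̂₁) = s/√Sₓₓ = 0.6538/√78.06 = 0.0739998.
df = n − 2 = 110.
t* = t_{0.05, 110} = 1.658824.
Margin = t* × SE = 1.658824 × 0.0739998 = 0.122753.
CI: 0.0741 ± 0.122753 → (-0.0487, 0.1969).
With 90% confidence, each one-unit increase in patient age is associated with a change of between -0.0487 and 0.1969 days in hospital length of stay.

(-0.0487, 0.1969)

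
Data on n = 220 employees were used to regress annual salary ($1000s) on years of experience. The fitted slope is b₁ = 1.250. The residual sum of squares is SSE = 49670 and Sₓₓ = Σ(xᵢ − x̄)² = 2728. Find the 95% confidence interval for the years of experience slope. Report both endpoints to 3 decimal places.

MSE = SSE/(n − 2) = 49670/218 = 227.844.
SE(b₁) = √(MSE/Sₓₓ) = √(227.844/2728) = 0.288999.
df = n − 2 = 218.
t* = t_{0.025, 218} = 1.970906.
Margin = t* × SE = 1.970906 × 0.288999 = 0.56959.
CI: 1.250 ± 0.56959 → (0.680, 1.820).
With 95% confidence, each one-unit increase in years of experience is associated with a change of between 0.680 and 1.820 $1000s in annual salary.

(0.680, 1.820)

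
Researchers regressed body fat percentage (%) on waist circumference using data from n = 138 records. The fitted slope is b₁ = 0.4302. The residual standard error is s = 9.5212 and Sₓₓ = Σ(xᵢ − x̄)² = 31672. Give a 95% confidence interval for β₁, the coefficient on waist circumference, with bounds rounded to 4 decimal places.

SE(b₁) = s/√Sₓₓ = 9.5212/√31672 = 0.0535.
df = n − 2 = 136.
t* = t_{0.025, 136} = 1.977561.
Margin = t* × SE = 1.977561 × 0.0535 = 0.105800.
CI: 0.4302 ± 0.105800 → (0.3244, 0.5360).
With 95% confidence, each one-unit increase in waist circumference is associated with a change of between 0.3244 and 0.5360 % in body fat percentage.

(0.3244, 0.5360)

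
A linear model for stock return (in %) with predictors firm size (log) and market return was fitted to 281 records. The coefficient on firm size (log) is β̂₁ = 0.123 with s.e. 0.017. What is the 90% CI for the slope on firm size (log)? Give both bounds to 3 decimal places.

(0.095, 0.151)

df = n − k − 1 = 281 − 2 − 1 = 278.
t* = t_{0.05, 278} = 1.650353.
Margin = t* × SE = 1.650353 × 0.017 = 0.02806.
CI: 0.123 ± 0.02806 → (0.095, 0.151).
With 90% confidence, each one-unit increase in firm size (log) is associated with a change of between 0.095 and 0.151 % in stock return, holding the other predictors fixed.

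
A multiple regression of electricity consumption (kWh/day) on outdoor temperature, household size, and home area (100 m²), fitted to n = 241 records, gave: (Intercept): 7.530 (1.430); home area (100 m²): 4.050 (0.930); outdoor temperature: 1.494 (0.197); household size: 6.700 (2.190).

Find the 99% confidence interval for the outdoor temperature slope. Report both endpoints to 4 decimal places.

(0.9824, 2.0056)

Read off: b = 1.494, SE = 0.197 for outdoor temperature.
df = n − k − 1 = 241 − 3 − 1 = 237.
t* = t_{0.005, 237} = 2.596732.
Margin = t* × SE = 2.596732 × 0.197 = 0.511556.
CI: 1.494 ± 0.511556 → (0.9824, 2.0056).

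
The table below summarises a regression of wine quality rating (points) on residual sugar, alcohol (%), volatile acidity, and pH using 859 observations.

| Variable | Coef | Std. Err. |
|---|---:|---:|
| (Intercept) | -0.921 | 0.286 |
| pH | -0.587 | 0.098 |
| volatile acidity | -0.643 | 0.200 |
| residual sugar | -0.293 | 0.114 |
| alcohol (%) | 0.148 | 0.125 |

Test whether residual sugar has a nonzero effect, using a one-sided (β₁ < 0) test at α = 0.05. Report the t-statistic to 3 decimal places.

Read off: b = -0.293, SE = 0.114 for residual sugar.
H₀: β₁ = 0 vs H₁: β₁ < 0.
t = -0.293 / 0.114 = -2.570.
df = n − k − 1 = 859 − 4 − 1 = 854.
One-sided p ≈ 0.0052, which is < 0.05, so reject H₀.
There is evidence that the true slope on residual sugar is negative, holding the other predictors fixed.

t = -2.570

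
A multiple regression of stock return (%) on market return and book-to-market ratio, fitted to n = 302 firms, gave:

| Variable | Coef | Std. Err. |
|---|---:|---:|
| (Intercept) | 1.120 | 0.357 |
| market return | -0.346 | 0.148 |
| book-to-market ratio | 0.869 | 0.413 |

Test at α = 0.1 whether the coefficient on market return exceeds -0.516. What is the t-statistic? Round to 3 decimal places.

t = 1.149

Read off: b = -0.346, SE = 0.148 for market return.
H₀: β₁ = -0.516 vs H₁: β₁ > -0.516.
t = (-0.346 − (-0.516)) / 0.148 = 1.149.
df = n − k − 1 = 302 − 2 − 1 = 299.
One-sided p ≈ 0.1258, which is ≥ 0.1, so fail to reject H₀.
The data do not give significant evidence that the true slope on market return exceeds -0.516 % per unit, holding the other predictors fixed.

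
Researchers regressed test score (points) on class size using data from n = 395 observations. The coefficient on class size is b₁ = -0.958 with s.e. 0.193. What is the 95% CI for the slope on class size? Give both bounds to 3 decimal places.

(-1.337, -0.579)

df = n − 2 = 395 − 2 = 393.
t* = t_{0.025, 393} = 1.966019.
Margin = t* × SE = 1.966019 × 0.193 = 0.37944.
CI: -0.958 ± 0.37944 → (-1.337, -0.579).
With 95% confidence, each one-unit increase in class size is associated with a change of between -1.337 and -0.579 points in test score.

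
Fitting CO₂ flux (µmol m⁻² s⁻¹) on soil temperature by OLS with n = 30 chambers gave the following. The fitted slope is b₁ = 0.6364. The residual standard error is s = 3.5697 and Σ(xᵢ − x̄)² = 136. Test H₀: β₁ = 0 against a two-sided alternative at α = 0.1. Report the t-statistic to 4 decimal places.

t = 2.0791

SE(b₁) = s/√Sₓₓ = 3.5697/√136 = 0.306099.
t = 0.6364 / 0.306099 = 2.0791.
df = n − 2 = 28.
Two-sided p ≈ 0.0469, which is < 0.1, so reject H₀.
There is evidence that soil temperature is associated with CO₂ flux.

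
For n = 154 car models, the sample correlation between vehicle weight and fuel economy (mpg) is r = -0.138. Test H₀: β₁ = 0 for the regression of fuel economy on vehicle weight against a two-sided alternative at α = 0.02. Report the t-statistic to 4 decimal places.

t = -1.7178

t = r·√(n − 2)/√(1 − r²) = -0.138·√152/√0.980956 = -1.7178.
df = n − 2 = 152.
Two-sided p ≈ 0.0879, which is ≥ 0.02, so fail to reject H₀.
The data do not give significant evidence of a linear association between vehicle weight and fuel economy.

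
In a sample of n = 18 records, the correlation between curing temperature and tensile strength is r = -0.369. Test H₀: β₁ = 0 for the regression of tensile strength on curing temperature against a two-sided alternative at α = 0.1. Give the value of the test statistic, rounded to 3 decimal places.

t = r·√(n − 2)/√(1 − r²) = -0.369·√16/√0.863839 = -1.588.
df = n − 2 = 16.
Two-sided p ≈ 0.1318, which is ≥ 0.1, so fail to reject H₀.
The data do not give significant evidence of a linear association between curing temperature and tensile strength.

t = -1.588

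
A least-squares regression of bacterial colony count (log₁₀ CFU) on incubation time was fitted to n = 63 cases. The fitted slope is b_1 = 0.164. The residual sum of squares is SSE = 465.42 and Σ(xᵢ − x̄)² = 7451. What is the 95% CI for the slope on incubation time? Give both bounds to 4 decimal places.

(0.1000, 0.2280)

MSE = SSE/(n − 2) = 465.42/61 = 7.62984.
SE(b_1) = √(MSE/Sₓₓ) = √(7.62984/7451) = 0.032.
df = n − 2 = 61.
t* = t_{0.025, 61} = 1.999624.
Margin = t* × SE = 1.999624 × 0.032 = 0.063988.
CI: 0.164 ± 0.063988 → (0.1000, 0.2280).
With 95% confidence, each one-unit increase in incubation time is associated with a change of between 0.1000 and 0.2280 log₁₀ CFU in bacterial colony count.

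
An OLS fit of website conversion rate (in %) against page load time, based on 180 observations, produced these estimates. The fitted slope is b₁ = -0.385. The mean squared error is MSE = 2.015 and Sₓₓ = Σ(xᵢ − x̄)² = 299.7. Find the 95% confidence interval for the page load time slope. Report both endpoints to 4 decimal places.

SE(b₁) = √(MSE/Sₓₓ) = √(2.015/299.7) = 0.0819963.
df = n − 2 = 178.
t* = t_{0.025, 178} = 1.973381.
Margin = t* × SE = 1.973381 × 0.0819963 = 0.161810.
CI: -0.385 ± 0.161810 → (-0.5468, -0.2232).
With 95% confidence, each one-unit increase in page load time is associated with a change of between -0.5468 and -0.2232 % in website conversion rate.

(-0.5468, -0.2232)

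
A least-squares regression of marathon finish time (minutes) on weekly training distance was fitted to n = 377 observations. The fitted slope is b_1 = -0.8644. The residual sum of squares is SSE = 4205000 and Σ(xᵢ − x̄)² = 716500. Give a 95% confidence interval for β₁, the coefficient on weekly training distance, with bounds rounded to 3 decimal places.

MSE = SSE/(n − 2) = 4205000/375 = 11213.3.
SE(b_1) = √(MSE/Sₓₓ) = √(11213.3/716500) = 0.125101.
df = n − 2 = 375.
t* = t_{0.025, 375} = 1.96631.
Margin = t* × SE = 1.96631 × 0.125101 = 0.24599.
CI: -0.8644 ± 0.24599 → (-1.110, -0.618).
With 95% confidence, each one-unit increase in weekly training distance is associated with a change of between -1.110 and -0.618 minutes in marathon finish time.

(-1.110, -0.618)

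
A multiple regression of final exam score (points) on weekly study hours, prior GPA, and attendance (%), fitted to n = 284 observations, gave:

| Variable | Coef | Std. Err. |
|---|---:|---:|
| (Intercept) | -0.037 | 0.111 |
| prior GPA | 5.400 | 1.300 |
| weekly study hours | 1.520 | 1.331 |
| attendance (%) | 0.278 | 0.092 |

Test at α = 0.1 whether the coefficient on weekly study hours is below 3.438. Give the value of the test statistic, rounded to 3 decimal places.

Read off: b = 1.520, SE = 1.331 for weekly study hours.
H₀: β₁ = 3.438 vs H₁: β₁ < 3.438.
t = (1.520 − 3.438) / 1.331 = -1.441.
df = n − k − 1 = 284 − 3 − 1 = 280.
One-sided p ≈ 0.0753, which is < 0.1, so reject H₀.
There is evidence that the true slope on weekly study hours is below 3.438 points per unit, holding the other predictors fixed.

t = -1.441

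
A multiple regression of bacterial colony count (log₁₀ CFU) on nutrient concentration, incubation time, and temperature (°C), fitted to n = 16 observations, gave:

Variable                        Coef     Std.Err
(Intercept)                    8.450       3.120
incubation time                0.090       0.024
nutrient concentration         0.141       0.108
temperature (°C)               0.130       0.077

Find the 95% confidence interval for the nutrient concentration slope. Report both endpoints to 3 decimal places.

(-0.094, 0.376)

Read off: b = 0.141, SE = 0.108 for nutrient concentration.
df = n − k − 1 = 16 − 3 − 1 = 12.
t* = t_{0.025, 12} = 2.178813.
Margin = t* × SE = 2.178813 × 0.108 = 0.23531.
CI: 0.141 ± 0.23531 → (-0.094, 0.376).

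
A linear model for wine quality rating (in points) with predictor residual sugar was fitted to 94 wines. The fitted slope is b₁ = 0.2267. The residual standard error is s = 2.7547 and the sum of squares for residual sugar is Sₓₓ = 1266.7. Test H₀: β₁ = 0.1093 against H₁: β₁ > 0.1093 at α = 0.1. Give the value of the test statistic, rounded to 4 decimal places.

SE(b₁) = s/√Sₓₓ = 2.7547/√1266.7 = 0.0773994.
t = (0.2267 − 0.1093) / 0.0773994 = 1.5168.
df = n − 2 = 92.
One-sided p ≈ 0.0664, which is < 0.1, so reject H₀.
There is evidence that the true slope on residual sugar exceeds 0.1093 points per unit.

t = 1.5168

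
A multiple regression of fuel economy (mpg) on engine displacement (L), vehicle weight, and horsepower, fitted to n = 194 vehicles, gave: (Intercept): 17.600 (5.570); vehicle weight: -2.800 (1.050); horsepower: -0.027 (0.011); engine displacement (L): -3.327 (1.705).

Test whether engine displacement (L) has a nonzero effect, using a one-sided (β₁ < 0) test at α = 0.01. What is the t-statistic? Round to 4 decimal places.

t = -1.9513

Read off: b = -3.327, SE = 1.705 for engine displacement (L).
H₀: β₁ = 0 vs H₁: β₁ < 0.
t = -3.327 / 1.705 = -1.9513.
df = n − k − 1 = 194 − 3 − 1 = 190.
One-sided p ≈ 0.0262, which is ≥ 0.01, so fail to reject H₀.
The data do not give significant evidence that the true slope on engine displacement (L) is negative, holding the other predictors fixed.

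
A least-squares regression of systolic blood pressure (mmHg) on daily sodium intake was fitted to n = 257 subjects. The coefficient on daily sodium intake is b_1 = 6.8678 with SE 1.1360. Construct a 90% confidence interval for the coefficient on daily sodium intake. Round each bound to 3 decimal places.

df = n − 2 = 257 − 2 = 255.
t* = t_{0.05, 255} = 1.650851.
Margin = t* × SE = 1.650851 × 1.1360 = 1.87537.
CI: 6.8678 ± 1.87537 → (4.992, 8.743).
With 90% confidence, each one-unit increase in daily sodium intake is associated with a change of between 4.992 and 8.743 mmHg in systolic blood pressure.

(4.992, 8.743)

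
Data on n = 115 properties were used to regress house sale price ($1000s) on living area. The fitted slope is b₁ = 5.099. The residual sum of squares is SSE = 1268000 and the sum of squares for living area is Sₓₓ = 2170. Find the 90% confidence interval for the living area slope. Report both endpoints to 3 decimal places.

MSE = SSE/(n − 2) = 1268000/113 = 11221.2.
SE(b₁) = √(MSE/Sₓₓ) = √(11221.2/2170) = 2.274.
df = n − 2 = 113.
t* = t_{0.05, 113} = 1.65845.
Margin = t* × SE = 1.65845 × 2.274 = 3.77132.
CI: 5.099 ± 3.77132 → (1.328, 8.870).
With 90% confidence, each one-unit increase in living area is associated with a change of between 1.328 and 8.870 $1000s in house sale price.

(1.328, 8.870)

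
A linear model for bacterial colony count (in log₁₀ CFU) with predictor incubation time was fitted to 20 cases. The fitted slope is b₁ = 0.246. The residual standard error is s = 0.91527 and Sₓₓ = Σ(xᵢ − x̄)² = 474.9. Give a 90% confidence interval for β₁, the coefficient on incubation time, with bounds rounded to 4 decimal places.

(0.1732, 0.3188)

SE(b₁) = s/√Sₓₓ = 0.91527/√474.9 = 0.0419999.
df = n − 2 = 18.
t* = t_{0.05, 18} = 1.734064.
Margin = t* × SE = 1.734064 × 0.0419999 = 0.072830.
CI: 0.246 ± 0.072830 → (0.1732, 0.3188).
With 90% confidence, each one-unit increase in incubation time is associated with a change of between 0.1732 and 0.3188 log₁₀ CFU in bacterial colony count.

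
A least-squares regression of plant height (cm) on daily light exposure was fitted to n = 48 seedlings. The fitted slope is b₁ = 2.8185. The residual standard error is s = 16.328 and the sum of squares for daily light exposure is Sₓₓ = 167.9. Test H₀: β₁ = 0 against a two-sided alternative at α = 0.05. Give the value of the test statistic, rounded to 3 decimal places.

SE(b₁) = s/√Sₓₓ = 16.328/√167.9 = 1.26011.
t = 2.8185 / 1.26011 = 2.237.
df = n − 2 = 46.
Two-sided p ≈ 0.0302, which is < 0.05, so reject H₀.
There is evidence that daily light exposure is associated with plant height.

t = 2.237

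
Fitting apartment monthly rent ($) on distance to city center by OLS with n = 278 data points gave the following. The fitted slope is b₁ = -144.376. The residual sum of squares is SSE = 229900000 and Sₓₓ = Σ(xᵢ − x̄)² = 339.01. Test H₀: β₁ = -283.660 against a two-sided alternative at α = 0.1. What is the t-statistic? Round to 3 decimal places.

t = 2.810

MSE = SSE/(n − 2) = 229900000/276 = 832971.
SE(b₁) = √(MSE/Sₓₓ) = √(832971/339.01) = 49.5688.
t = (-144.376 − (-283.660)) / 49.5688 = 2.810.
df = n − 2 = 276.
Two-sided p ≈ 0.0053, which is < 0.1, so reject H₀.
There is evidence that the true slope on distance to city center differs from -283.660 $ per unit.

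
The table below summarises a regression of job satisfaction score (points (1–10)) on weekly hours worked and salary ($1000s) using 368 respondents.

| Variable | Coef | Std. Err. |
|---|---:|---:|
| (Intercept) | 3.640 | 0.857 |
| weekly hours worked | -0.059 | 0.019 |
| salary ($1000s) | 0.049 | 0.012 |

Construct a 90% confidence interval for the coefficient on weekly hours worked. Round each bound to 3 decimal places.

(-0.090, -0.028)

Read off: b = -0.059, SE = 0.019 for weekly hours worked.
df = n − k − 1 = 368 − 2 − 1 = 365.
t* = t_{0.05, 365} = 1.649039.
Margin = t* × SE = 1.649039 × 0.019 = 0.03133.
CI: -0.059 ± 0.03133 → (-0.090, -0.028).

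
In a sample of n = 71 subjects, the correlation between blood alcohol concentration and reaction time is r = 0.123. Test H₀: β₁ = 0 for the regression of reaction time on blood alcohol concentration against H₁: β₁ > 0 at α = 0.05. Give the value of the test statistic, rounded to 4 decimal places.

t = 1.0295

t = r·√(n − 2)/√(1 − r²) = 0.123·√69/√0.984871 = 1.0295.
df = n − 2 = 69.
One-sided p ≈ 0.1534, which is ≥ 0.05, so fail to reject H₀.
The data do not give significant evidence of a linear association between blood alcohol concentration and reaction time.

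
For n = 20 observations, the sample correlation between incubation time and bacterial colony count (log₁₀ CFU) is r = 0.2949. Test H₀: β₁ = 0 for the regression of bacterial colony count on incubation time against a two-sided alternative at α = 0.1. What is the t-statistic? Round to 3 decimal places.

t = 1.309

t = r·√(n − 2)/√(1 − r²) = 0.2949·√18/√0.913034 = 1.309.
df = n − 2 = 18.
Two-sided p ≈ 0.2069, which is ≥ 0.1, so fail to reject H₀.
The data do not give significant evidence of a linear association between incubation time and bacterial colony count.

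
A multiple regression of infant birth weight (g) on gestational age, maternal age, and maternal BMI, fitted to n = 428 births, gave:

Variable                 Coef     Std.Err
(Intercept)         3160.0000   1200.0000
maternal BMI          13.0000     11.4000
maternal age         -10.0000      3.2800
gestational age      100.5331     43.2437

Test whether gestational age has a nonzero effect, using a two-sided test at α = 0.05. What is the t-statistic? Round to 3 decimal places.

Read off: b = 100.5331, SE = 43.2437 for gestational age.
H₀: β₁ = 0 vs H₁: β₁ ≠ 0.
t = 100.5331 / 43.2437 = 2.325.
df = n − k − 1 = 428 − 3 − 1 = 424.
Two-sided p ≈ 0.0206, which is < 0.05, so reject H₀.
There is evidence that gestational age is associated with infant birth weight, holding the other predictors fixed.

t = 2.325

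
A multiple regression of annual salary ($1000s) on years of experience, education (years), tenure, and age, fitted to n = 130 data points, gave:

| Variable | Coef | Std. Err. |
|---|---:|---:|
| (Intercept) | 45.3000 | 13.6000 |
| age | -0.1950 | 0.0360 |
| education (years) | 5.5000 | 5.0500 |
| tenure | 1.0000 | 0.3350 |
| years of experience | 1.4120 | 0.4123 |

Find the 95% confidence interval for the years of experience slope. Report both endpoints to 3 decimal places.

Read off: b = 1.4120, SE = 0.4123 for years of experience.
df = n − k − 1 = 130 − 4 − 1 = 125.
t* = t_{0.025, 125} = 1.979124.
Margin = t* × SE = 1.979124 × 0.4123 = 0.81599.
CI: 1.4120 ± 0.81599 → (0.596, 2.228).

(0.596, 2.228)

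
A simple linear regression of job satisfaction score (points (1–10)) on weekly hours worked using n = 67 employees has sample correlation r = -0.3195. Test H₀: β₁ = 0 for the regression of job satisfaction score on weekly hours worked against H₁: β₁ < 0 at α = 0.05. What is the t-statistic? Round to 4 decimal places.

t = r·√(n − 2)/√(1 − r²) = -0.3195·√65/√0.89792 = -2.7184.
df = n − 2 = 65.
One-sided p ≈ 0.0042, which is < 0.05, so reject H₀.
There is evidence of a linear association between weekly hours worked and job satisfaction score.

t = -2.7184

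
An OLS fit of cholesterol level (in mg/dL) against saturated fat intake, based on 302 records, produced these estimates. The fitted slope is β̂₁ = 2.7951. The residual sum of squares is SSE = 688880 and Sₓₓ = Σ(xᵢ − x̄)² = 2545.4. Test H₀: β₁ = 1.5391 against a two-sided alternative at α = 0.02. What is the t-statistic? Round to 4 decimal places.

t = 1.3224

MSE = SSE/(n − 2) = 688880/300 = 2296.27.
SE(β̂₁) = √(MSE/Sₓₓ) = √(2296.27/2545.4) = 0.949802.
t = (2.7951 − 1.5391) / 0.949802 = 1.3224.
df = n − 2 = 300.
Two-sided p ≈ 0.1870, which is ≥ 0.02, so fail to reject H₀.
The data are consistent with a true slope of 1.5391 mg/dL per unit of saturated fat intake.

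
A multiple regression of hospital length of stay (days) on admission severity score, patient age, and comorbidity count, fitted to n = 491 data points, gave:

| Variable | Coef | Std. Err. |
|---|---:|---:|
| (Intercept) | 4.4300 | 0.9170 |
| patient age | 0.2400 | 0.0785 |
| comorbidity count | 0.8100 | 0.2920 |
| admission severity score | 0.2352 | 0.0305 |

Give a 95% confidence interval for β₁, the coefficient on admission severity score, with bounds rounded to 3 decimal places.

(0.175, 0.295)

Read off: b = 0.2352, SE = 0.0305 for admission severity score.
df = n − k − 1 = 491 − 3 − 1 = 487.
t* = t_{0.025, 487} = 1.964847.
Margin = t* × SE = 1.964847 × 0.0305 = 0.05993.
CI: 0.2352 ± 0.05993 → (0.175, 0.295).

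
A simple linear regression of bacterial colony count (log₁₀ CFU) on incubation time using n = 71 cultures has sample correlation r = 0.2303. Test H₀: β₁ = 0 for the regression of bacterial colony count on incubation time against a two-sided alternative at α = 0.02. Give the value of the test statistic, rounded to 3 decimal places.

t = r·√(n − 2)/√(1 − r²) = 0.2303·√69/√0.946962 = 1.966.
df = n − 2 = 69.
Two-sided p ≈ 0.0533, which is ≥ 0.02, so fail to reject H₀.
The data do not give significant evidence of a linear association between incubation time and bacterial colony count.

t = 1.966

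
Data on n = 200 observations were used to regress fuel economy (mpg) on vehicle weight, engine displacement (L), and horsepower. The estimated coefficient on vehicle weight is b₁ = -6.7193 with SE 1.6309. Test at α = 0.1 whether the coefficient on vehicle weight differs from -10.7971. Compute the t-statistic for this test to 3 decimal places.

t = 2.500

H₀: β₁ = -10.7971 vs H₁: β₁ ≠ -10.7971.
t = (b₁ − β₁⁰)/SE = (-6.7193 − (-10.7971)) / 1.6309 = 2.500.
df = n − k − 1 = 200 − 3 − 1 = 196.
Two-sided p ≈ 0.0132, which is < 0.1, so reject H₀.
There is evidence that the true slope on vehicle weight differs from -10.7971 mpg per unit, holding the other predictors fixed.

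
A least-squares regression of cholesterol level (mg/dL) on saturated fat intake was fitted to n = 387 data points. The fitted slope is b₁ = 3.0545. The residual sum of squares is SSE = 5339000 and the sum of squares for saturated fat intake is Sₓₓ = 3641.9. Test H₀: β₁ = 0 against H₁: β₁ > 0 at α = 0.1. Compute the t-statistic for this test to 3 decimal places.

t = 1.565

MSE = SSE/(n − 2) = 5339000/385 = 13867.5.
SE(b₁) = √(MSE/Sₓₓ) = √(13867.5/3641.9) = 1.95135.
t = 3.0545 / 1.95135 = 1.565.
df = n − 2 = 385.
One-sided p ≈ 0.0592, which is < 0.1, so reject H₀.
There is evidence that the true slope on saturated fat intake is positive.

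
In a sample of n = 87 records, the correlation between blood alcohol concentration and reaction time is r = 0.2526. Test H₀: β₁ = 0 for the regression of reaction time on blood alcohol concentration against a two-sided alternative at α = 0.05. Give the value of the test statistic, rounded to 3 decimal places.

t = 2.407

t = r·√(n − 2)/√(1 − r²) = 0.2526·√85/√0.936193 = 2.407.
df = n − 2 = 85.
Two-sided p ≈ 0.0183, which is < 0.05, so reject H₀.
There is evidence of a linear association between blood alcohol concentration and reaction time.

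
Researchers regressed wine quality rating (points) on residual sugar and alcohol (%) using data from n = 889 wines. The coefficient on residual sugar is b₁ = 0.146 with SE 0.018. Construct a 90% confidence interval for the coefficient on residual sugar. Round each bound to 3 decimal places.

(0.116, 0.176)

df = n − k − 1 = 889 − 2 − 1 = 886.
t* = t_{0.05, 886} = 1.646575.
Margin = t* × SE = 1.646575 × 0.018 = 0.02964.
CI: 0.146 ± 0.02964 → (0.116, 0.176).
With 90% confidence, each one-unit increase in residual sugar is associated with a change of between 0.116 and 0.176 points in wine quality rating, holding the other predictors fixed.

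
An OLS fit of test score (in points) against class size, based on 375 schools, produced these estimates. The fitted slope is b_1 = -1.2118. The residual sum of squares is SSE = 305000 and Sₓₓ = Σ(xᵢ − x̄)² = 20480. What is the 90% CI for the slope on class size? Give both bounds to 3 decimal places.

MSE = SSE/(n − 2) = 305000/373 = 817.694.
SE(b_1) = √(MSE/Sₓₓ) = √(817.694/20480) = 0.199816.
df = n − 2 = 373.
t* = t_{0.05, 373} = 1.648949.
Margin = t* × SE = 1.648949 × 0.199816 = 0.32949.
CI: -1.2118 ± 0.32949 → (-1.541, -0.882).
With 90% confidence, each one-unit increase in class size is associated with a change of between -1.541 and -0.882 points in test score.

(-1.541, -0.882)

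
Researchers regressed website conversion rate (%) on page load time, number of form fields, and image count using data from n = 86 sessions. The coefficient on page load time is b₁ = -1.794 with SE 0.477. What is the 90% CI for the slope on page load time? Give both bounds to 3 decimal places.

df = n − k − 1 = 86 − 3 − 1 = 82.
t* = t_{0.05, 82} = 1.663649.
Margin = t* × SE = 1.663649 × 0.477 = 0.79356.
CI: -1.794 ± 0.79356 → (-2.588, -1.000).
With 90% confidence, each one-unit increase in page load time is associated with a change of between -2.588 and -1.000 % in website conversion rate, holding the other predictors fixed.

(-2.588, -1.000)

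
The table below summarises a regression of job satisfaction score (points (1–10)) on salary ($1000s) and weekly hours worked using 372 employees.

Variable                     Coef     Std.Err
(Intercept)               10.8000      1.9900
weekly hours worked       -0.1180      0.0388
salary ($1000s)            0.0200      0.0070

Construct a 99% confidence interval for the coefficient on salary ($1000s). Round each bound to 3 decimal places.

(0.002, 0.038)

Read off: b = 0.0200, SE = 0.0070 for salary ($1000s).
df = n − k − 1 = 372 − 2 − 1 = 369.
t* = t_{0.005, 369} = 2.589218.
Margin = t* × SE = 2.589218 × 0.0070 = 0.01812.
CI: 0.0200 ± 0.01812 → (0.002, 0.038).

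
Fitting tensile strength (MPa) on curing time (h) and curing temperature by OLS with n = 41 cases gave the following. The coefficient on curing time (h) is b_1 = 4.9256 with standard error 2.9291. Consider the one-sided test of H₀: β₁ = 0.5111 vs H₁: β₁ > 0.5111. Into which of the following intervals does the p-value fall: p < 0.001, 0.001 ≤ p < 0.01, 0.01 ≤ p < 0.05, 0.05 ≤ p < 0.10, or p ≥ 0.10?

t = (4.9256 − 0.5111) / 2.9291 = 1.507.
df = n − k − 1 = 41 − 2 − 1 = 38.
One-sided p = P(T_{38} > t) ≈ 0.0700.
So 0.05 ≤ p < 0.10.

0.05 ≤ p < 0.10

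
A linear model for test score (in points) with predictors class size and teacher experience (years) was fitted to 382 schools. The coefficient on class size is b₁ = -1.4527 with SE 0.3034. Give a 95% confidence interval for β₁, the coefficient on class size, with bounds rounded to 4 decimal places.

(-2.0493, -0.8561)

df = n − k − 1 = 382 − 2 − 1 = 379.
t* = t_{0.025, 379} = 1.966243.
Margin = t* × SE = 1.966243 × 0.3034 = 0.596558.
CI: -1.4527 ± 0.596558 → (-2.0493, -0.8561).
With 95% confidence, each one-unit increase in class size is associated with a change of between -2.0493 and -0.8561 points in test score, holding the other predictors fixed.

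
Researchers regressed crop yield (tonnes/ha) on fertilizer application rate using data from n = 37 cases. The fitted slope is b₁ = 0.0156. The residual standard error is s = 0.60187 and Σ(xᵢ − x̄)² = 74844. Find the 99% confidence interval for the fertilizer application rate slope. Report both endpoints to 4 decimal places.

SE(b₁) = s/√Sₓₓ = 0.60187/√74844 = 0.00220001.
df = n − 2 = 35.
t* = t_{0.005, 35} = 2.723806.
Margin = t* × SE = 2.723806 × 0.00220001 = 0.005992.
CI: 0.0156 ± 0.005992 → (0.0096, 0.0216).
With 99% confidence, each one-unit increase in fertilizer application rate is associated with a change of between 0.0096 and 0.0216 tonnes/ha in crop yield.

(0.0096, 0.0216)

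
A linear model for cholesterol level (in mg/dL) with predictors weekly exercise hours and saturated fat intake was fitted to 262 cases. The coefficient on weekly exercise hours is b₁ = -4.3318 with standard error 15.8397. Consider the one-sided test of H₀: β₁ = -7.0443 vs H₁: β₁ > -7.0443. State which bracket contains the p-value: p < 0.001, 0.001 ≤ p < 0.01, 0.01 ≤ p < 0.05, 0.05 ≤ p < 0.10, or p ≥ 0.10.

p ≥ 0.10

t = (-4.3318 − (-7.0443)) / 15.8397 = 0.171.
df = n − k − 1 = 262 − 2 − 1 = 259.
One-sided p = P(T_{259} > t) ≈ 0.4321.
So p ≥ 0.10.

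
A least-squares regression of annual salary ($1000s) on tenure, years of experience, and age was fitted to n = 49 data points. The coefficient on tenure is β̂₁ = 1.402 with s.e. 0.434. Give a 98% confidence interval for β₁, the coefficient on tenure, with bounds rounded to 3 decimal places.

df = n − k − 1 = 49 − 3 − 1 = 45.
t* = t_{0.01, 45} = 2.412116.
Margin = t* × SE = 2.412116 × 0.434 = 1.04686.
CI: 1.402 ± 1.04686 → (0.355, 2.449).
With 98% confidence, each one-unit increase in tenure is associated with a change of between 0.355 and 2.449 $1000s in annual salary, holding the other predictors fixed.

(0.355, 2.449)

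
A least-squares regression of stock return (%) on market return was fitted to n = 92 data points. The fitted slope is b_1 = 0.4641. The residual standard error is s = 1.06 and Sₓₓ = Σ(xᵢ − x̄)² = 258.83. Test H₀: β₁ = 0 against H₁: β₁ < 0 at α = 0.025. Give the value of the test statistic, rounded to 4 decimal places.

SE(b_1) = s/√Sₓₓ = 1.06/√258.83 = 0.0658868.
t = 0.4641 / 0.0658868 = 7.0439.
df = n − 2 = 90.
One-sided p ≈ 1.0000, which is ≥ 0.025, so fail to reject H₀.
The data do not give significant evidence that the true slope on market return is negative.

t = 7.0439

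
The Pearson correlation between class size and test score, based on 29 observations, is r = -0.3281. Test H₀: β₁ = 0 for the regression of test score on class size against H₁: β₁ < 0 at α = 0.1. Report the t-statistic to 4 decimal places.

t = -1.8048

t = r·√(n − 2)/√(1 − r²) = -0.3281·√27/√0.89235 = -1.8048.
df = n − 2 = 27.
One-sided p ≈ 0.0411, which is < 0.1, so reject H₀.
There is evidence of a linear association between class size and test score.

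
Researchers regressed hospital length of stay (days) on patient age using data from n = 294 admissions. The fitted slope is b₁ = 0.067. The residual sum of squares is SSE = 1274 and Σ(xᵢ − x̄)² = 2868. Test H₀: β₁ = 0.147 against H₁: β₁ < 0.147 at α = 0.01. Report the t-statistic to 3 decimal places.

MSE = SSE/(n − 2) = 1274/292 = 4.36301.
SE(b₁) = √(MSE/Sₓₓ) = √(4.36301/2868) = 0.0390035.
t = (0.067 − 0.147) / 0.0390035 = -2.051.
df = n − 2 = 292.
One-sided p ≈ 0.0206, which is ≥ 0.01, so fail to reject H₀.
The data do not give significant evidence that the true slope on patient age is below 0.147 days per unit.

t = -2.051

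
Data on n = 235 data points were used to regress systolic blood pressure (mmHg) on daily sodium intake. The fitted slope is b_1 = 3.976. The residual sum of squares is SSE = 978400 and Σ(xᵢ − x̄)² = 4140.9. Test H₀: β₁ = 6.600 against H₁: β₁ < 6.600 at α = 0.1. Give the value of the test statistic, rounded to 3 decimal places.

MSE = SSE/(n − 2) = 978400/233 = 4199.14.
SE(b_1) = √(MSE/Sₓₓ) = √(4199.14/4140.9) = 1.00701.
t = (3.976 − 6.600) / 1.00701 = -2.606.
df = n − 2 = 233.
One-sided p ≈ 0.0049, which is < 0.1, so reject H₀.
There is evidence that the true slope on daily sodium intake is below 6.600 mmHg per unit.

t = -2.606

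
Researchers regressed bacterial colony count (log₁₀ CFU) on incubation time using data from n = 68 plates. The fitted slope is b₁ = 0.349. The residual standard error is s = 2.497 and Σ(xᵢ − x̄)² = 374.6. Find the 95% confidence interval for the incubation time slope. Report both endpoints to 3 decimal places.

(0.091, 0.607)

SE(b₁) = s/√Sₓₓ = 2.497/√374.6 = 0.129013.
df = n − 2 = 66.
t* = t_{0.025, 66} = 1.996564.
Margin = t* × SE = 1.996564 × 0.129013 = 0.25758.
CI: 0.349 ± 0.25758 → (0.091, 0.607).
With 95% confidence, each one-unit increase in incubation time is associated with a change of between 0.091 and 0.607 log₁₀ CFU in bacterial colony count.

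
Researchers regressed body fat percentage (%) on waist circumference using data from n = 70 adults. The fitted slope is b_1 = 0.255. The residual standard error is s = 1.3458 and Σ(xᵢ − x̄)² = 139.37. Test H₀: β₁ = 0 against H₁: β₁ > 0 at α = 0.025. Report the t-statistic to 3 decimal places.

t = 2.237

SE(b_1) = s/√Sₓₓ = 1.3458/√139.37 = 0.113998.
t = 0.255 / 0.113998 = 2.237.
df = n − 2 = 68.
One-sided p ≈ 0.0143, which is < 0.025, so reject H₀.
There is evidence that the true slope on waist circumference is positive.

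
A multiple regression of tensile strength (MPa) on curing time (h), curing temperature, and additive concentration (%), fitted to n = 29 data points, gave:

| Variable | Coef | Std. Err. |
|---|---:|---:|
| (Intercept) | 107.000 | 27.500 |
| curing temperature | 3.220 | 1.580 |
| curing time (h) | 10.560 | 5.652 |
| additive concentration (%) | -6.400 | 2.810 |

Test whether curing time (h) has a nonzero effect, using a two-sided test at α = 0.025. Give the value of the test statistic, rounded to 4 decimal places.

Read off: b = 10.560, SE = 5.652 for curing time (h).
H₀: β₁ = 0 vs H₁: β₁ ≠ 0.
t = 10.560 / 5.652 = 1.8684.
df = n − k − 1 = 29 − 3 − 1 = 25.
Two-sided p ≈ 0.0735, which is ≥ 0.025, so fail to reject H₀.
The data do not give significant evidence of an association between curing time (h) and tensile strength, after adjusting for the other predictors.

t = 1.8684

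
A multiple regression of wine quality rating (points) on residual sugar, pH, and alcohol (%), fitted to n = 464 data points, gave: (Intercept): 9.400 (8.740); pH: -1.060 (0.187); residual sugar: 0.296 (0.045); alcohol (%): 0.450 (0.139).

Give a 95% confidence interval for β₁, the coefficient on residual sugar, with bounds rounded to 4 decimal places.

(0.2076, 0.3844)

Read off: b = 0.296, SE = 0.045 for residual sugar.
df = n − k − 1 = 464 − 3 − 1 = 460.
t* = t_{0.025, 460} = 1.965134.
Margin = t* × SE = 1.965134 × 0.045 = 0.088431.
CI: 0.296 ± 0.088431 → (0.2076, 0.3844).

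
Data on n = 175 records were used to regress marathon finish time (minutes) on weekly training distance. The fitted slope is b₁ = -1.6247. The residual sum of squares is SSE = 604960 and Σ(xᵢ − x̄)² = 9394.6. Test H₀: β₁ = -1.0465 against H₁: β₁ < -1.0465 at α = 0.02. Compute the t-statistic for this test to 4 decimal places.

MSE = SSE/(n − 2) = 604960/173 = 3496.88.
SE(b₁) = √(MSE/Sₓₓ) = √(3496.88/9394.6) = 0.6101.
t = (-1.6247 − (-1.0465)) / 0.6101 = -0.9477.
df = n − 2 = 173.
One-sided p ≈ 0.1723, which is ≥ 0.02, so fail to reject H₀.
The data do not give significant evidence that the true slope on weekly training distance is below -1.0465 minutes per unit.

t = -0.9477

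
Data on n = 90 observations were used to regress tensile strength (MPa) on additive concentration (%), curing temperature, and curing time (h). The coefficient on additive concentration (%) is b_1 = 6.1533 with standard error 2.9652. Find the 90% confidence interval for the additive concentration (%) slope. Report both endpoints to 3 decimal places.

df = n − k − 1 = 90 − 3 − 1 = 86.
t* = t_{0.05, 86} = 1.662765.
Margin = t* × SE = 1.662765 × 2.9652 = 4.93043.
CI: 6.1533 ± 4.93043 → (1.223, 11.084).
With 90% confidence, each one-unit increase in additive concentration (%) is associated with a change of between 1.223 and 11.084 MPa in tensile strength, holding the other predictors fixed.

(1.223, 11.084)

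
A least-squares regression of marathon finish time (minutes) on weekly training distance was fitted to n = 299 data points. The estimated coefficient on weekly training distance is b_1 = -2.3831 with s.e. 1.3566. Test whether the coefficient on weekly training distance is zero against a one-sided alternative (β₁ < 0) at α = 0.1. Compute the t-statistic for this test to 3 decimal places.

H₀: β₁ = 0 vs H₁: β₁ < 0.
t = (b_1 − β₁⁰)/SE = -2.3831 / 1.3566 = -1.757.
df = n − 2 = 299 − 2 = 297.
One-sided p ≈ 0.0400, which is < 0.1, so reject H₀.
There is evidence that the true slope on weekly training distance is negative.

t = -1.757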